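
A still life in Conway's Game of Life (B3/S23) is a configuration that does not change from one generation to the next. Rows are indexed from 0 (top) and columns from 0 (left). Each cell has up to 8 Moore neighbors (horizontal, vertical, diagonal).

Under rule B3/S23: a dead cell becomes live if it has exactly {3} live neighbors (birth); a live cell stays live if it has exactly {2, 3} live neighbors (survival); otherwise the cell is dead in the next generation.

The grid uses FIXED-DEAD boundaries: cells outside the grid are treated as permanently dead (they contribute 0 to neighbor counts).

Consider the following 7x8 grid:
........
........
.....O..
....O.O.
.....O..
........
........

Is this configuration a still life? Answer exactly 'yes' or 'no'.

Compute generation 1 and compare to generation 0 (given above):
Generation 1:
........
........
.....O..
....O.O.
.....O..
........
........
The grids are IDENTICAL -> still life.

Answer: yes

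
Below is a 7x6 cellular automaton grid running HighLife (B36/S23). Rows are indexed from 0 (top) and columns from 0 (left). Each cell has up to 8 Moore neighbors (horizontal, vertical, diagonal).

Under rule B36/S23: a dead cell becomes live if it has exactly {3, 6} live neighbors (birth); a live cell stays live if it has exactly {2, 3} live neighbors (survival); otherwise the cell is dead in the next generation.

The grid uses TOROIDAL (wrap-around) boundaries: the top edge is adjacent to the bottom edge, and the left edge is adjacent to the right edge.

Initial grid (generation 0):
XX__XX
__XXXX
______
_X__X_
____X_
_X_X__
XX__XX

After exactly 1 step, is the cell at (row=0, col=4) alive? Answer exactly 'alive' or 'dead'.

Answer: dead

Derivation:
Simulating step by step:
Generation 0 (given above): 17 live cells
Generation 1: 12 live cells
______
_XXX__
__X__X
______
__XXX_
_XXX__
___X__

Cell (0,4) at generation 1: 0 -> dead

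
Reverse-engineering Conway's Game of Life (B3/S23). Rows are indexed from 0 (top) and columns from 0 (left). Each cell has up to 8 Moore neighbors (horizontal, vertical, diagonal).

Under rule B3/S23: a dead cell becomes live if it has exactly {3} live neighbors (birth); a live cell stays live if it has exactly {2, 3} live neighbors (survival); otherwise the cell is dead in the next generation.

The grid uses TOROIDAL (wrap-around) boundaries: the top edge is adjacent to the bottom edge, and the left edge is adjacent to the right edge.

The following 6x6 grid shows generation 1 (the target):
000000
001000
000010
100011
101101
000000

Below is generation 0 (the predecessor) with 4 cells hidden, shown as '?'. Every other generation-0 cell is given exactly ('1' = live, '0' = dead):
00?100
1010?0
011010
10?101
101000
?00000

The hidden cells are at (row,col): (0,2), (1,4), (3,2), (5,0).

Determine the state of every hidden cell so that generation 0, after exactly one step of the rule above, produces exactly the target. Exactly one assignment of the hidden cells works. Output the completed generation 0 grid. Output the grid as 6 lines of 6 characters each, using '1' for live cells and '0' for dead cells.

Answer: 000100
101000
011010
101101
101000
000000

Derivation:
Hidden generation-0 cells (in order): (0,2), (1,4), (3,2), (5,0).
A hidden cell only influences target cells in its own 3x3 neighborhood. Try each of the 2^4 = 16 assignments, step the completed generation 0 forward once under B3/S23, and compare with the target:
  (0,2)=0 (1,4)=0 (3,2)=0 (5,0)=0 -> step gives (2,2)='1' but target has '0' -> reject
  (0,2)=0 (1,4)=0 (3,2)=0 (5,0)=1 -> step gives (0,1)='1' but target has '0' -> reject
  (0,2)=0 (1,4)=0 (3,2)=1 (5,0)=0 -> step reproduces the target at every cell -> ACCEPT
  (0,2)=0 (1,4)=0 (3,2)=1 (5,0)=1 -> step gives (0,1)='1' but target has '0' -> reject
  (0,2)=0 (1,4)=1 (3,2)=0 (5,0)=0 -> step gives (0,3)='1' but target has '0' -> reject
  (0,2)=0 (1,4)=1 (3,2)=0 (5,0)=1 -> step gives (0,1)='1' but target has '0' -> reject
  (0,2)=0 (1,4)=1 (3,2)=1 (5,0)=0 -> step gives (0,3)='1' but target has '0' -> reject
  (0,2)=0 (1,4)=1 (3,2)=1 (5,0)=1 -> step gives (0,1)='1' but target has '0' -> reject
  (0,2)=1 (1,4)=0 (3,2)=0 (5,0)=0 -> step gives (0,1)='1' but target has '0' -> reject
  (0,2)=1 (1,4)=0 (3,2)=0 (5,0)=1 -> step gives (0,2)='1' but target has '0' -> reject
  (0,2)=1 (1,4)=0 (3,2)=1 (5,0)=0 -> step gives (0,1)='1' but target has '0' -> reject
  (0,2)=1 (1,4)=0 (3,2)=1 (5,0)=1 -> step gives (0,2)='1' but target has '0' -> reject
  (0,2)=1 (1,4)=1 (3,2)=0 (5,0)=0 -> step gives (0,1)='1' but target has '0' -> reject
  (0,2)=1 (1,4)=1 (3,2)=0 (5,0)=1 -> step gives (0,2)='1' but target has '0' -> reject
  (0,2)=1 (1,4)=1 (3,2)=1 (5,0)=0 -> step gives (0,1)='1' but target has '0' -> reject
  (0,2)=1 (1,4)=1 (3,2)=1 (5,0)=1 -> step gives (0,2)='1' but target has '0' -> reject
Unique solution: (0,2)=dead, (1,4)=dead, (3,2)=live, (5,0)=dead.
Check: live-neighbor counts of every cell in the completed generation 0:
122111
143422
454524
364433
242323
122211
Applying B3/S23 to generation 0 with these counts gives:
000000
001000
000010
100011
101101
000000
which matches the target exactly.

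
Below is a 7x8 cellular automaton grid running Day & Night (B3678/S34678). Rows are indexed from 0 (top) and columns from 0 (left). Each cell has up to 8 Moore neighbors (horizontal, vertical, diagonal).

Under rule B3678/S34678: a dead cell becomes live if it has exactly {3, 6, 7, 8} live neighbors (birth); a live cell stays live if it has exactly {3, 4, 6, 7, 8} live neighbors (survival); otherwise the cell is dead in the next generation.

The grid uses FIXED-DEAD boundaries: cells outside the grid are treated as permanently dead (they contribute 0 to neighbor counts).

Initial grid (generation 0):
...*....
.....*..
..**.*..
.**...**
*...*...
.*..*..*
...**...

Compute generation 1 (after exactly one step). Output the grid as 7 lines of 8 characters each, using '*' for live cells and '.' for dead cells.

Answer: ........
..**....
.**.*...
.**.**..
..**.***
....**..
........

Derivation:
Simulating step by step:
Generation 0 (given above): 16 live cells
Generation 1: 16 live cells
(generation 1 grid is the final answer)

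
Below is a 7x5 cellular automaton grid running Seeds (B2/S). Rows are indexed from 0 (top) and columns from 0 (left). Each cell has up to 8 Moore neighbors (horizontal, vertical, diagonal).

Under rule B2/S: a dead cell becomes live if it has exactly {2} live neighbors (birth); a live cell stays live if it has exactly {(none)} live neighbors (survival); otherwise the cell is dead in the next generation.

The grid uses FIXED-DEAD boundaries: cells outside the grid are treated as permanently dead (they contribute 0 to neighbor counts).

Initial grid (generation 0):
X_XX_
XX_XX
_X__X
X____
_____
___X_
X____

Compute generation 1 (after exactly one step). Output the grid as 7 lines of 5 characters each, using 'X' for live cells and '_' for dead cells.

Simulating step by step:
Generation 0 (given above): 12 live cells
Generation 1: 1 live cells
(generation 1 grid is the final answer)

Answer: _____
_____
_____
_X___
_____
_____
_____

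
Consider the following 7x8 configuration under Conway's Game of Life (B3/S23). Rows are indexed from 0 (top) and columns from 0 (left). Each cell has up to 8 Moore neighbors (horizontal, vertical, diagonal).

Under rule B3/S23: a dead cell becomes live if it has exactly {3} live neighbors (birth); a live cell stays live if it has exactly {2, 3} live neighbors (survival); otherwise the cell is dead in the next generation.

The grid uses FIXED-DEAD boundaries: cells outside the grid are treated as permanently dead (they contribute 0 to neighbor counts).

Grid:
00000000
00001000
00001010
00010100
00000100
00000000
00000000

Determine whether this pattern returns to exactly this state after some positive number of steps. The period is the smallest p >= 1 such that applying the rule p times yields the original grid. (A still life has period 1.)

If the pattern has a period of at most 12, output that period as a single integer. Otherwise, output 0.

Simulating and comparing each generation to the original:
Gen 0 (original, given above): 6 live cells
Gen 1: 6 live cells, differs from original
Gen 2: 6 live cells, MATCHES original -> period = 2

Answer: 2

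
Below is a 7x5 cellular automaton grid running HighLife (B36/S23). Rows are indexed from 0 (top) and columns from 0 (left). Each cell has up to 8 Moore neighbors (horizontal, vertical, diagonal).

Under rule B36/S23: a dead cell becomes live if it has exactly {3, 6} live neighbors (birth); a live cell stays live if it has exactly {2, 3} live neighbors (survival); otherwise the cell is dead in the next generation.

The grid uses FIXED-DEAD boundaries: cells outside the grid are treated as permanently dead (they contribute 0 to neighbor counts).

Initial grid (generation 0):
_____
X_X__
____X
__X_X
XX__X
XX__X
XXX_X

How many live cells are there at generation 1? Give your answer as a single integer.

Simulating step by step:
Generation 0 (given above): 15 live cells
Generation 1: 10 live cells
_____
_____
_X___
_X__X
X_X_X
____X
X_XX_
Population at generation 1: 10

Answer: 10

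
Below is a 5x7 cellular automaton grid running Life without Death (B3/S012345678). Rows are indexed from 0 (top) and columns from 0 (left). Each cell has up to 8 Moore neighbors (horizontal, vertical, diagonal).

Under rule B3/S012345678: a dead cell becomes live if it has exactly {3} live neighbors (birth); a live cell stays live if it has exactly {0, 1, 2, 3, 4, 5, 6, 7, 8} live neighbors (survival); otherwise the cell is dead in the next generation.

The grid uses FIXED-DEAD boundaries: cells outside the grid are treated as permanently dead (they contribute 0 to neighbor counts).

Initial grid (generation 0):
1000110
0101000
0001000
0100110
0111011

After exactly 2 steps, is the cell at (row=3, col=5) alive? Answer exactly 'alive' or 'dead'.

Simulating step by step:
Generation 0 (given above): 14 live cells
Generation 1: 16 live cells
1000110
0111000
0001000
0100111
0111011
Generation 2: 21 live cells
1111110
0111000
0101010
0100111
0111011

Cell (3,5) at generation 2: 1 -> alive

Answer: alive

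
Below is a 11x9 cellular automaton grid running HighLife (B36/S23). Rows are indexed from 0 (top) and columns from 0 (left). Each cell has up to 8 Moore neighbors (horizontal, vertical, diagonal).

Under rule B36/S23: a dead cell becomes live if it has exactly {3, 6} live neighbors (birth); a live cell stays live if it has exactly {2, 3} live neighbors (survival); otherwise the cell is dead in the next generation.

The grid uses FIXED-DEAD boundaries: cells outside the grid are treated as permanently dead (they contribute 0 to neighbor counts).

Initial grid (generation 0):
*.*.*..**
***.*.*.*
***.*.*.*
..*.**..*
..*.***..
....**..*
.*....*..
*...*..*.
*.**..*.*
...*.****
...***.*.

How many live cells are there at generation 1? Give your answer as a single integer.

Answer: 43

Derivation:
Simulating step by step:
Generation 0 (given above): 47 live cells
Generation 1: 43 live cells
*.*..*.**
...**.***
*..****.*
..**.....
......**.
...**..*.
....*.**.
*.**.***.
.***...**
....*...*
...*.*.**
Population at generation 1: 43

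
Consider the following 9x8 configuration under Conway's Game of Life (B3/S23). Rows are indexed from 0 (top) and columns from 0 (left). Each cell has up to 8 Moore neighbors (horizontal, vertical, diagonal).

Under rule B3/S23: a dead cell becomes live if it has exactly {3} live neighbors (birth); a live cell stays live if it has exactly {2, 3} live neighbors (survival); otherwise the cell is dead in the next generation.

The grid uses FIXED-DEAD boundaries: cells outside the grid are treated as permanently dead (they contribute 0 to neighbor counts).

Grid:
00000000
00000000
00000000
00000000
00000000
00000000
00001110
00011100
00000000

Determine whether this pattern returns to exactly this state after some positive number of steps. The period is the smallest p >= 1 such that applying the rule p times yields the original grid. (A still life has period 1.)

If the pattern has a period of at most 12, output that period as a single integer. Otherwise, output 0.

Simulating and comparing each generation to the original:
Gen 0 (original, given above): 6 live cells
Gen 1: 6 live cells, differs from original
Gen 2: 6 live cells, MATCHES original -> period = 2

Answer: 2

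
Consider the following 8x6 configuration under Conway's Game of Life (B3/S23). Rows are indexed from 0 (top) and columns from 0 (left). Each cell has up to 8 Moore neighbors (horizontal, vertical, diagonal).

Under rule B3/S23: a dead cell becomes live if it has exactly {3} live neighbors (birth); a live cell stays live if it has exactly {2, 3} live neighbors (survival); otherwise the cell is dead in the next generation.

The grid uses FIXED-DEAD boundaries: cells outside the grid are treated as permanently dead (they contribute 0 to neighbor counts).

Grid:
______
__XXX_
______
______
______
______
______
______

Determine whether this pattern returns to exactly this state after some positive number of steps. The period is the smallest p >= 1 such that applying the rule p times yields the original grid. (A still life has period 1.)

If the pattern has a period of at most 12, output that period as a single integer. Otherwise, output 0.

Simulating and comparing each generation to the original:
Gen 0 (original, given above): 3 live cells
Gen 1: 3 live cells, differs from original
Gen 2: 3 live cells, MATCHES original -> period = 2

Answer: 2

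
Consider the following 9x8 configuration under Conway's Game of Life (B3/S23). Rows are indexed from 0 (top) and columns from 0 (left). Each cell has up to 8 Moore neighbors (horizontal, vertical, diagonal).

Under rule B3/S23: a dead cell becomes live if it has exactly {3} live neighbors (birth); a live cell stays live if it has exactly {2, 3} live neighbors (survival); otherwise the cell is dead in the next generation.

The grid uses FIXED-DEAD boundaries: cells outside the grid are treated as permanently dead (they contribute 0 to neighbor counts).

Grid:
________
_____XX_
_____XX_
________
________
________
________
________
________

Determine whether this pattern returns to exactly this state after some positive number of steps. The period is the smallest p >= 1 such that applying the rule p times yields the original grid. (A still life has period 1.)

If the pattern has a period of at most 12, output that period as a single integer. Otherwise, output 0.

Answer: 1

Derivation:
Simulating and comparing each generation to the original:
Gen 0 (original, given above): 4 live cells
Gen 1: 4 live cells, MATCHES original -> period = 1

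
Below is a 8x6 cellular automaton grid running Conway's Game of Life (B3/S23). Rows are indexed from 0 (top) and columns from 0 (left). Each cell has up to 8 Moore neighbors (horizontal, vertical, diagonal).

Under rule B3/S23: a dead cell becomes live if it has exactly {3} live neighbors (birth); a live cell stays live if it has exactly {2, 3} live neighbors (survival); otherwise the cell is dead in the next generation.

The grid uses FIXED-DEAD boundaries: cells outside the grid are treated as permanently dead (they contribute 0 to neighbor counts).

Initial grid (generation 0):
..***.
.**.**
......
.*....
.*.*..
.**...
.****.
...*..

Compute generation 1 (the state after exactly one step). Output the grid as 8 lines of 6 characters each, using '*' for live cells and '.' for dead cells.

Answer: .**.**
.**.**
.**...
..*...
**....
*...*.
.*..*.
...**.

Derivation:
Simulating step by step:
Generation 0 (given above): 17 live cells
Generation 1: 19 live cells
(generation 1 grid is the final answer)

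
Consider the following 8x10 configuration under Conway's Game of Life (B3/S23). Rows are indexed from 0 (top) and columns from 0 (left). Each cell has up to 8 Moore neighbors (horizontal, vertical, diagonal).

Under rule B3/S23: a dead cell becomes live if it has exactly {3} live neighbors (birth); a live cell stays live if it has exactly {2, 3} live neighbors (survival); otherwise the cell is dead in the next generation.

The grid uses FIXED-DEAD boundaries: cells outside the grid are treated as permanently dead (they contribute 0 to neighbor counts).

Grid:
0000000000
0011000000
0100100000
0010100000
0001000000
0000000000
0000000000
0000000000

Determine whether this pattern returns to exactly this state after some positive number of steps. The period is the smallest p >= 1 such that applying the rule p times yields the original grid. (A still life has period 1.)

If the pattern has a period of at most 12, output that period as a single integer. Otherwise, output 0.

Answer: 1

Derivation:
Simulating and comparing each generation to the original:
Gen 0 (original, given above): 7 live cells
Gen 1: 7 live cells, MATCHES original -> period = 1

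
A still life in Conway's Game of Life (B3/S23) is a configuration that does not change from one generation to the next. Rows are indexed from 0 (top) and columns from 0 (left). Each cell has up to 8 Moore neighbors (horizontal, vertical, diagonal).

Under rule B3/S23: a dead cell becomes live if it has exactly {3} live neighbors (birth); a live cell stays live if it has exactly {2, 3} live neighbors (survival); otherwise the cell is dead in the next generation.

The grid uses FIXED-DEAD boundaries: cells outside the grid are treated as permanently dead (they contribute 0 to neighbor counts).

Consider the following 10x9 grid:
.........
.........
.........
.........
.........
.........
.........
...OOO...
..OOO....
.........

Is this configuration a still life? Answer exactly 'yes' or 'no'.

Answer: no

Derivation:
Compute generation 1 and compare to generation 0 (given above):
Generation 1:
.........
.........
.........
.........
.........
.........
....O....
..O..O...
..O..O...
...O.....
Cell (6,4) differs: gen0=0 vs gen1=1 -> NOT a still life.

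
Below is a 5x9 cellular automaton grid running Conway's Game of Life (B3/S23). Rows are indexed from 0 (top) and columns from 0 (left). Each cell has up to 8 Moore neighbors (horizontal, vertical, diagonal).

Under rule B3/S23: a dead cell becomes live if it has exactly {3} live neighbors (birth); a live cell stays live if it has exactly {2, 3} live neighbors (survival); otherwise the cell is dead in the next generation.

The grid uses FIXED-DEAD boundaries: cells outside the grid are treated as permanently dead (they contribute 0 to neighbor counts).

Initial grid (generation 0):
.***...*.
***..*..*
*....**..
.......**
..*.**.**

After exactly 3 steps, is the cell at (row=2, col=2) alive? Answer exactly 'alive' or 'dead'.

Answer: alive

Derivation:
Simulating step by step:
Generation 0 (given above): 19 live cells
Generation 1: 16 live cells
*..*.....
*..***.*.
*....**.*
....*...*
......***
Generation 2: 12 live cells
...*.....
**.*.*.*.
...*..*.*
........*
.......**
Generation 3: 12 live cells
..*.*....
...*..**.
..*.*.*.*
........*
.......**

Cell (2,2) at generation 3: 1 -> alive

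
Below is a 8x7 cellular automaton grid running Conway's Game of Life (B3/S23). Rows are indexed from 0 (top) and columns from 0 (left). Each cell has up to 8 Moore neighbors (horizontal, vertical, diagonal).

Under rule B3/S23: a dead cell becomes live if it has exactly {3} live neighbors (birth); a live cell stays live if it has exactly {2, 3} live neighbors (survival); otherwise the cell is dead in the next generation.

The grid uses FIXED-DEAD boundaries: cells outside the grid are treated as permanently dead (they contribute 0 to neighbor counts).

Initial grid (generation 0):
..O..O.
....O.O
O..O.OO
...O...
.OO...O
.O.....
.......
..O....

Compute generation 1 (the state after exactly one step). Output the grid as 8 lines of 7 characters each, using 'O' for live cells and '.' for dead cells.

Simulating step by step:
Generation 0 (given above): 14 live cells
Generation 1: 16 live cells
(generation 1 grid is the final answer)

Answer: .....O.
...OO.O
...O.OO
.O.OOOO
.OO....
.OO....
.......
.......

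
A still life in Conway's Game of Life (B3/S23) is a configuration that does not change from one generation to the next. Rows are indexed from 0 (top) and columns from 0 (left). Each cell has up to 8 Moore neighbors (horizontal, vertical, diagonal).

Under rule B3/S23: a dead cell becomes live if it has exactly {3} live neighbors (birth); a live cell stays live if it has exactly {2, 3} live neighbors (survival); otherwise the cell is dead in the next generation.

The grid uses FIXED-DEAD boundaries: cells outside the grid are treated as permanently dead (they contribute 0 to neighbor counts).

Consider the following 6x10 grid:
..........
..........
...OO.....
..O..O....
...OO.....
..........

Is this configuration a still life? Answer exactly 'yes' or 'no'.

Compute generation 1 and compare to generation 0 (given above):
Generation 1:
..........
..........
...OO.....
..O..O....
...OO.....
..........
The grids are IDENTICAL -> still life.

Answer: yes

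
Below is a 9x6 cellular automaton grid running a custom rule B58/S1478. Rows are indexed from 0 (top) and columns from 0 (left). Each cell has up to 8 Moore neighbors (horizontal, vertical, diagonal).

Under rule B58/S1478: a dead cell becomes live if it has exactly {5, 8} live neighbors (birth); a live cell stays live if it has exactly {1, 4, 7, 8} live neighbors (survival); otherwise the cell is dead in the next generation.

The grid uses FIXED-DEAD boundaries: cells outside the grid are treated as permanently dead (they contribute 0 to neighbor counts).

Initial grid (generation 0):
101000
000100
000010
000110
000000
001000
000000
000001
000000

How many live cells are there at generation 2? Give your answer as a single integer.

Simulating step by step:
Generation 0 (given above): 8 live cells
Generation 1: 1 live cells
001000
000000
000000
000000
000000
000000
000000
000000
000000
Generation 2: 0 live cells
000000
000000
000000
000000
000000
000000
000000
000000
000000
Population at generation 2: 0

Answer: 0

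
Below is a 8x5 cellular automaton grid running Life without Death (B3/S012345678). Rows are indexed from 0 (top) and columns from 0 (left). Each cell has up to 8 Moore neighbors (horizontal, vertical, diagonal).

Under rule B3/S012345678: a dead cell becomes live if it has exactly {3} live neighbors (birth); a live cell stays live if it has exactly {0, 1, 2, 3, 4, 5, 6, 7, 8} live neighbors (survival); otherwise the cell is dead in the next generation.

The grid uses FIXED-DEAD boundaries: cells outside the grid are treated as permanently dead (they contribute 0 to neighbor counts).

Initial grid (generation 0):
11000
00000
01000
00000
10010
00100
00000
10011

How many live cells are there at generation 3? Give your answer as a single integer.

Answer: 25

Derivation:
Simulating step by step:
Generation 0 (given above): 9 live cells
Generation 1: 12 live cells
11000
11000
01000
00000
10010
00100
00010
10011
Generation 2: 17 live cells
11000
11100
11000
00000
10010
00110
00111
10011
Generation 3: 25 live cells
11100
11100
11100
11000
10110
01110
01111
10111
Population at generation 3: 25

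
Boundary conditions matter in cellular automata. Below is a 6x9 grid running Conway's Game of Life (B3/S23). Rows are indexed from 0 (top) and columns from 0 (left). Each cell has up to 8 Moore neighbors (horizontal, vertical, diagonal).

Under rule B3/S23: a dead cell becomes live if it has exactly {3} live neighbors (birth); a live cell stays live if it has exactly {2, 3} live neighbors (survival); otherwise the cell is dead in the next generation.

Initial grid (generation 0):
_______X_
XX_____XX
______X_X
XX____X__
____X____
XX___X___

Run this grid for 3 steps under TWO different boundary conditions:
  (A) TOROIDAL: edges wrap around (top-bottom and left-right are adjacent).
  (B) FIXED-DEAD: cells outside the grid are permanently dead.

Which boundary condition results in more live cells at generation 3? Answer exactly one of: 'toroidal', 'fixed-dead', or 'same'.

Under TOROIDAL boundary, generation 3:
_______X_
________X
____X__X_
_____X___
_____XX__
_____XX__
Population = 9

Under FIXED-DEAD boundary, generation 3:
_______XX
_____XX_X
_____X__X
_____X_X_
______X__
_________
Population = 10

Comparison: toroidal=9, fixed-dead=10 -> fixed-dead

Answer: fixed-dead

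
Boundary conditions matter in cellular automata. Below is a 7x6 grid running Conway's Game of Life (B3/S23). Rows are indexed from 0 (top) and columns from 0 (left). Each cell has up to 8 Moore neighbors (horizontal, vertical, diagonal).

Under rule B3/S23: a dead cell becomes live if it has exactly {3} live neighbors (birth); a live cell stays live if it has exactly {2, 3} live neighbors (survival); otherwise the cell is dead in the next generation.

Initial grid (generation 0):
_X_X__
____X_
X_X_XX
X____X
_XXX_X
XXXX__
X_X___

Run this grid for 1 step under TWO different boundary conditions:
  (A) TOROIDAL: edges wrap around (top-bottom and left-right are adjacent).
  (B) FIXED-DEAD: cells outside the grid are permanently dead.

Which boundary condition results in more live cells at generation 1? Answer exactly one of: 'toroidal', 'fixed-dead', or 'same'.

Under TOROIDAL boundary, generation 1:
_XXX__
XXX_X_
XX_XX_
______
___X_X
____XX
X_____
Population = 16

Under FIXED-DEAD boundary, generation 1:
______
_XX_XX
_X_XXX
X____X
___X__
X___X_
X_XX__
Population = 16

Comparison: toroidal=16, fixed-dead=16 -> same

Answer: same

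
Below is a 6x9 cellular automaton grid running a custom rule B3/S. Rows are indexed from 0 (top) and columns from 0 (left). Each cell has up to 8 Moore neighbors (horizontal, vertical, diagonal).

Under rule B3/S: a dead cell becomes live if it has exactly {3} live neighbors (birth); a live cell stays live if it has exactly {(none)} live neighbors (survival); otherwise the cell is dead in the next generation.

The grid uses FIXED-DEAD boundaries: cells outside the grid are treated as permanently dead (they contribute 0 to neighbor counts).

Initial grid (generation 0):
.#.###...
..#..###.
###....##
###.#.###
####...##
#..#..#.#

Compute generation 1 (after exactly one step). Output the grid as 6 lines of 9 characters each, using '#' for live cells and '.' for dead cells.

Answer: ..#......
#.......#
.........
.........
....##...
.........

Derivation:
Simulating step by step:
Generation 0 (given above): 30 live cells
Generation 1: 5 live cells
(generation 1 grid is the final answer)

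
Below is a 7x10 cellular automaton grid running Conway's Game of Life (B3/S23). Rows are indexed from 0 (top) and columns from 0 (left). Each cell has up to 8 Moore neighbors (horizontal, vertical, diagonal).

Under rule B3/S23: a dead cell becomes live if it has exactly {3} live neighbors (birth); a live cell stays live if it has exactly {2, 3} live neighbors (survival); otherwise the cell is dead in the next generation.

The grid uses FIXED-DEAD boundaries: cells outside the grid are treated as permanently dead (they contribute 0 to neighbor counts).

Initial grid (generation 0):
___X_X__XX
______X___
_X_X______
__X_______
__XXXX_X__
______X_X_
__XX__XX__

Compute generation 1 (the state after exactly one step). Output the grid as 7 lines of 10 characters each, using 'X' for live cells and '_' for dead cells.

Answer: __________
__X_X_____
__X_______
_X________
__XXXXXX__
________X_
______XX__

Derivation:
Simulating step by step:
Generation 0 (given above): 19 live cells
Generation 1: 13 live cells
(generation 1 grid is the final answer)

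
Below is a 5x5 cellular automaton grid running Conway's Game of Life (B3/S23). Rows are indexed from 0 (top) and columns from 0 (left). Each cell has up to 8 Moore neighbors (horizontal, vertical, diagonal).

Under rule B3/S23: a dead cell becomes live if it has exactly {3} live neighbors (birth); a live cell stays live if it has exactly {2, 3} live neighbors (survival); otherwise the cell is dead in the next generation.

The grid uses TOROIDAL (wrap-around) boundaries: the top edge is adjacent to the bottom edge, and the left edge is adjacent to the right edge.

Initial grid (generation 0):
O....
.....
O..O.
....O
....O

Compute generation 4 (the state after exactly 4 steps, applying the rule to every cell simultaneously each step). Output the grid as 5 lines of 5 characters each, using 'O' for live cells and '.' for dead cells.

Simulating step by step:
Generation 0 (given above): 5 live cells
Generation 1: 7 live cells
.....
....O
....O
O..OO
O...O
Generation 2: 5 live cells
O...O
.....
.....
...O.
O..O.
Generation 3: 5 live cells
O...O
.....
.....
....O
O..O.
Generation 4: 5 live cells
(generation 4 grid is the final answer)

Answer: O...O
.....
.....
....O
O..O.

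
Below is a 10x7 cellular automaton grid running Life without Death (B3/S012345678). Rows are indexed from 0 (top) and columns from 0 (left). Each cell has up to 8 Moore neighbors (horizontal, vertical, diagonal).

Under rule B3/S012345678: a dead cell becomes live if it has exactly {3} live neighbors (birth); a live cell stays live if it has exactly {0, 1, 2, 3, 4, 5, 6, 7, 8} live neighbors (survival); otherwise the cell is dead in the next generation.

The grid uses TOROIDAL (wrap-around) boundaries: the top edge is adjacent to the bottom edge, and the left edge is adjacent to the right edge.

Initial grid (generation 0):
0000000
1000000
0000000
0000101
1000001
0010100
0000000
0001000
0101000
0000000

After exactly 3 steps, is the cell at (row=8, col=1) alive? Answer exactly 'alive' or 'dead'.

Simulating step by step:
Generation 0 (given above): 10 live cells
Generation 1: 16 live cells
0000000
1000000
0000000
1000111
1001001
0010100
0001000
0011000
0111000
0000000
Generation 2: 23 live cells
0000000
1000000
1000010
1000111
1101001
0010100
0001100
0111100
0111000
0010000
Generation 3: 35 live cells
0000000
1000001
1100110
1000111
1111001
1110110
0101110
0111100
0111100
0111000

Cell (8,1) at generation 3: 1 -> alive

Answer: alive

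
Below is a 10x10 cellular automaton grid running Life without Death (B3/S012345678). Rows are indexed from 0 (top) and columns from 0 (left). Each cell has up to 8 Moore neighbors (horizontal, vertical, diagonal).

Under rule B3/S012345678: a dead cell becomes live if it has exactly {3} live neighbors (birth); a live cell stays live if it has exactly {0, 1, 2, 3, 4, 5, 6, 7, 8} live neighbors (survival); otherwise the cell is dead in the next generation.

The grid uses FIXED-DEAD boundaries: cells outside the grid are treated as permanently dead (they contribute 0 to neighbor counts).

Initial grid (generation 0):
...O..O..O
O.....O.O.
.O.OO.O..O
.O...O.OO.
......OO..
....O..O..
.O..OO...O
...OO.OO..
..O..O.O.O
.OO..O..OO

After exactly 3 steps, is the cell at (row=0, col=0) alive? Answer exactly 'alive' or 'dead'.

Simulating step by step:
Generation 0 (given above): 36 live cells
Generation 1: 52 live cells
...O..OO.O
O.OOO.O.OO
OOOOO.O..O
.OO.OO.OO.
.....OOO..
....O..OO.
.O..OO.OOO
..OOO.OO..
.OO..O.O.O
.OO..OO.OO
Generation 2: 61 live cells
..OOOOOO.O
O.OOO.O.OO
OOOOO.O..O
OOO.OO.OO.
...O.OOO..
....O..OOO
.OO.OO.OOO
..OOO.OO.O
.OO..O.O.O
.OO..OOOOO
Generation 3: 66 live cells
.OOOOOOO.O
O.OOO.O.OO
OOOOO.O..O
OOO.OO.OO.
.OOO.OOO.O
..O.O..OOO
.OO.OO.OOO
..OOO.OO.O
.OO..O.O.O
.OO..OOOOO

Cell (0,0) at generation 3: 0 -> dead

Answer: dead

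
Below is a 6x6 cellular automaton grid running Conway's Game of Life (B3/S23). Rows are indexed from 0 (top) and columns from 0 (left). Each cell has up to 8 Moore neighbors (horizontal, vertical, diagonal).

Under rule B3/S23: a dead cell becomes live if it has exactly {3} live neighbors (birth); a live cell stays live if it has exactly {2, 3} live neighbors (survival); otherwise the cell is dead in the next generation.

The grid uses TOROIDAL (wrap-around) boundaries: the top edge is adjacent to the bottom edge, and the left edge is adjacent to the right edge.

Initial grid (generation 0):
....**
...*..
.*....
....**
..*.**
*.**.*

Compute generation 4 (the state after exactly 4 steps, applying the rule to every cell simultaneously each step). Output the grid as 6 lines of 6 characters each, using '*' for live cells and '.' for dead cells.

Answer: ......
..***.
......
...***
......
..****

Derivation:
Simulating step by step:
Generation 0 (given above): 13 live cells
Generation 1: 14 live cells
*.*..*
....*.
....*.
*..***
.**...
***...
Generation 2: 15 live cells
*.**.*
...**.
......
******
....*.
...*.*
Generation 3: 20 live cells
*.*..*
..****
**....
******
.*....
*.**.*
Generation 4: 10 live cells
(generation 4 grid is the final answer)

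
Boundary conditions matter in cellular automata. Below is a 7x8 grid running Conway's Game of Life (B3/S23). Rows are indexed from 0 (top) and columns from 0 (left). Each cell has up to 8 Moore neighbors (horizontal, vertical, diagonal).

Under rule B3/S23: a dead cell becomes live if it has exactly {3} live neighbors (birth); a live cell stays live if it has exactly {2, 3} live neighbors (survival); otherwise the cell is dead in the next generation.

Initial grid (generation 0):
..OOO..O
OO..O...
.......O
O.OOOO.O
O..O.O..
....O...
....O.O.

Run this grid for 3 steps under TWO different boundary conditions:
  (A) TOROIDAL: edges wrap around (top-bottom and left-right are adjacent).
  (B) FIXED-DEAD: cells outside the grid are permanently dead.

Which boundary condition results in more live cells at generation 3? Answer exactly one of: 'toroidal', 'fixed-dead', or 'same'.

Under TOROIDAL boundary, generation 3:
O.O...O.
...OO.O.
....O...
....O...
OO...OOO
......OO
........
Population = 15

Under FIXED-DEAD boundary, generation 3:
........
OO..O...
OO..OO..
OO..O...
.O...OO.
..OOO.O.
....OO..
Population = 19

Comparison: toroidal=15, fixed-dead=19 -> fixed-dead

Answer: fixed-dead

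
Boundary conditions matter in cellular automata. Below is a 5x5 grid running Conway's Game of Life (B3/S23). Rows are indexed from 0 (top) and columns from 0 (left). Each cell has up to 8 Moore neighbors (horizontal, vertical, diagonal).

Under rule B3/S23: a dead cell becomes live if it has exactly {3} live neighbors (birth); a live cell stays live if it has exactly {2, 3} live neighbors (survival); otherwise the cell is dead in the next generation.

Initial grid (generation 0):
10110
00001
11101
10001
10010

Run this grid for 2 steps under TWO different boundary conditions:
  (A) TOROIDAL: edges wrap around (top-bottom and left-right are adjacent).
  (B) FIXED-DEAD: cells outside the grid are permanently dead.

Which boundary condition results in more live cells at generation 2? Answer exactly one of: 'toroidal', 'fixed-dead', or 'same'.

Answer: fixed-dead

Derivation:
Under TOROIDAL boundary, generation 2:
10010
10000
00000
00110
10000
Population = 6

Under FIXED-DEAD boundary, generation 2:
00000
11011
10001
10010
00000
Population = 8

Comparison: toroidal=6, fixed-dead=8 -> fixed-dead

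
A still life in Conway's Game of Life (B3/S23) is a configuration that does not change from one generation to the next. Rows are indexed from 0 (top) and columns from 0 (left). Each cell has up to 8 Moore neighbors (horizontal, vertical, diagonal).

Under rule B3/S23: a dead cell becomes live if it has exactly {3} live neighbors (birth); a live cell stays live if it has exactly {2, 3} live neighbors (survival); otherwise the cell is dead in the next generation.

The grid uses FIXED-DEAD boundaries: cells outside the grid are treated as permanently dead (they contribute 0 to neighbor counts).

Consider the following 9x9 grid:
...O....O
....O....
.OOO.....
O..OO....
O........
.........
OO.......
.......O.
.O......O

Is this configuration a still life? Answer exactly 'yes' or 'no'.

Compute generation 1 and compare to generation 0 (given above):
Generation 1:
.........
....O....
.OO......
O..OO....
.........
OO.......
.........
OO.......
.........
Cell (0,3) differs: gen0=1 vs gen1=0 -> NOT a still life.

Answer: no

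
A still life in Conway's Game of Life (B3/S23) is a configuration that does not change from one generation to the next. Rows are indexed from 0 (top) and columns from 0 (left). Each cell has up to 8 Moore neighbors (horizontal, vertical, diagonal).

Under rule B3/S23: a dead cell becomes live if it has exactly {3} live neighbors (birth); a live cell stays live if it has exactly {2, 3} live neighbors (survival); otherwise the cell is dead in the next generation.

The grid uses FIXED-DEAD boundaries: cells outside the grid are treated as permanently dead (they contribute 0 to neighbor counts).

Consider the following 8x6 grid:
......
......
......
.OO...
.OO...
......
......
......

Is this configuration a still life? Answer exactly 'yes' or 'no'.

Compute generation 1 and compare to generation 0 (given above):
Generation 1:
......
......
......
.OO...
.OO...
......
......
......
The grids are IDENTICAL -> still life.

Answer: yes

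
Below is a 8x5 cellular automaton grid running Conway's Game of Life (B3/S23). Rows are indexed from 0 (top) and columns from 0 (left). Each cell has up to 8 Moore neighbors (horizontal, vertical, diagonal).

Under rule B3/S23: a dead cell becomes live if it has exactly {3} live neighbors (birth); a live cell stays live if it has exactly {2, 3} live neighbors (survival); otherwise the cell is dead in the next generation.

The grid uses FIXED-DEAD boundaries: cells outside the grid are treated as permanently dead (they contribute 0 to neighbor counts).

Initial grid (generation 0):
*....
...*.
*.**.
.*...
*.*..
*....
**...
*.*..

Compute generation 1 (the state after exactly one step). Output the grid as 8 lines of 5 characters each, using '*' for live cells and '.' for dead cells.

Answer: .....
.***.
.***.
*..*.
*....
*....
*....
*....

Derivation:
Simulating step by step:
Generation 0 (given above): 13 live cells
Generation 1: 12 live cells
(generation 1 grid is the final answer)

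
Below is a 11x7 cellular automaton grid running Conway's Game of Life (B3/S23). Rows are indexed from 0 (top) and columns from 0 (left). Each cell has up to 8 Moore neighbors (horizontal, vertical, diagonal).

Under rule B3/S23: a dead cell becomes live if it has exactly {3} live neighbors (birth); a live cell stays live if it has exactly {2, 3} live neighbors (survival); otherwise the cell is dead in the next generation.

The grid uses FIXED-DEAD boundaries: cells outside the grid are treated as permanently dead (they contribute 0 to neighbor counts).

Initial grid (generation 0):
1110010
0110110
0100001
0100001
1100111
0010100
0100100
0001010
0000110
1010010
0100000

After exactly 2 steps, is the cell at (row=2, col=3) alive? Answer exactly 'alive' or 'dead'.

Simulating step by step:
Generation 0 (given above): 29 live cells
Generation 1: 36 live cells
1011110
0001111
1100001
0110001
1111101
1010100
0010110
0001010
0001011
0100110
0100000
Generation 2: 25 live cells
0010001
1000001
1101101
0000001
1000100
1000000
0110010
0011000
0011001
0010111
0000000

Cell (2,3) at generation 2: 1 -> alive

Answer: alive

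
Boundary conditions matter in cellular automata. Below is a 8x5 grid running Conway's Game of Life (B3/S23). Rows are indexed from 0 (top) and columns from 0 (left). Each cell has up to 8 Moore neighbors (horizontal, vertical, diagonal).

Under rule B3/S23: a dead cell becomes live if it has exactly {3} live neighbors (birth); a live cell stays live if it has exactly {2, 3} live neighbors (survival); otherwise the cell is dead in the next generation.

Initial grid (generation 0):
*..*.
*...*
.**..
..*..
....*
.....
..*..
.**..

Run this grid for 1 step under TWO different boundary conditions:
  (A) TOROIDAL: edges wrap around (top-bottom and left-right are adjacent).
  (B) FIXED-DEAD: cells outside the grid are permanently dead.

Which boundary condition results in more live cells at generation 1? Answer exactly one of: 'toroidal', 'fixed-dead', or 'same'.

Answer: toroidal

Derivation:
Under TOROIDAL boundary, generation 1:
*.**.
*.***
****.
.***.
.....
.....
.**..
.***.
Population = 19

Under FIXED-DEAD boundary, generation 1:
.....
*.**.
.***.
.***.
.....
.....
.**..
.**..
Population = 13

Comparison: toroidal=19, fixed-dead=13 -> toroidal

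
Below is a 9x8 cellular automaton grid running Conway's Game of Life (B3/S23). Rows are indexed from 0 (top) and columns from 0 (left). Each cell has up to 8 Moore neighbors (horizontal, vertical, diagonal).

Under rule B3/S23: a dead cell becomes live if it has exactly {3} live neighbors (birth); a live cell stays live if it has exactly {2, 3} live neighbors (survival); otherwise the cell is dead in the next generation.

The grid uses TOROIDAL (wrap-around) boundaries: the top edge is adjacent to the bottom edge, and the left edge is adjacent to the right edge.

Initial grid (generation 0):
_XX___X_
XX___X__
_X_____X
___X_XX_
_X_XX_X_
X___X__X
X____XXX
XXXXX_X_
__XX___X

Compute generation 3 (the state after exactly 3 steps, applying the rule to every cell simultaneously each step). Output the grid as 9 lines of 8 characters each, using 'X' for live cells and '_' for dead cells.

Simulating step by step:
Generation 0 (given above): 31 live cells
Generation 1: 28 live cells
___X__XX
______XX
_XX_XX_X
X__X_XXX
X_XX__X_
_X_XX___
__X_____
____X___
____XXXX
Generation 2: 21 live cells
X___X___
__XXX___
_XXXX___
________
X_____X_
_X__X___
__X_X___
___XX_X_
___XX__X
Generation 3: 15 live cells
(generation 3 grid is the final answer)

Answer: __X__X__
_____X__
_X__X___
_XXX____
________
_X_X_X__
__X_X___
__X_____
_______X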